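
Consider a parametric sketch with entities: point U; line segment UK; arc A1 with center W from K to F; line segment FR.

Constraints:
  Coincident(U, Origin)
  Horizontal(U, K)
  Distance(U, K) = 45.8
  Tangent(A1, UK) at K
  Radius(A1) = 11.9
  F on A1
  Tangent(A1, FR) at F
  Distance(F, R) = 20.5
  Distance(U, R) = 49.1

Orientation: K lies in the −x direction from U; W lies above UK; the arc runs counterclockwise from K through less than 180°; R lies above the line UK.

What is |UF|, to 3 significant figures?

36.4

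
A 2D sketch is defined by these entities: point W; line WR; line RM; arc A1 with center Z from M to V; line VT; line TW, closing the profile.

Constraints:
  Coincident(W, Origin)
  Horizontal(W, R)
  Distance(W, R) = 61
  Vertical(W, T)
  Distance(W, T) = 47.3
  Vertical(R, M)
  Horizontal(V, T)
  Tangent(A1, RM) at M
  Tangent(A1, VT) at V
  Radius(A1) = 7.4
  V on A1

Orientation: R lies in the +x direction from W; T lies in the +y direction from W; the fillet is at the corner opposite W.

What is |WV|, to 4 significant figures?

71.49

W is at the origin; W and R share the same y with |WR| = 61.0 and R on the +x side, so R = (61.00, 0.000). W and T share the same x with |WT| = 47.3 and T on the +y side, so T = (0.000, 47.30). The virtual corner opposite W is at (61.00, 47.30). Since A1 is tangent to RM there, ZM ⟂ RM and A1 meets VT tangentially, so ZV is at right angles to VT, with radius 7.4, so the center Z sits 7.4 in from both sides at Z = (53.60, 39.90). That places the tangent points at M = (61.00, 39.90) on RM and V = (53.60, 47.30) on VT. Then |WV| = |V − W| = 71.49.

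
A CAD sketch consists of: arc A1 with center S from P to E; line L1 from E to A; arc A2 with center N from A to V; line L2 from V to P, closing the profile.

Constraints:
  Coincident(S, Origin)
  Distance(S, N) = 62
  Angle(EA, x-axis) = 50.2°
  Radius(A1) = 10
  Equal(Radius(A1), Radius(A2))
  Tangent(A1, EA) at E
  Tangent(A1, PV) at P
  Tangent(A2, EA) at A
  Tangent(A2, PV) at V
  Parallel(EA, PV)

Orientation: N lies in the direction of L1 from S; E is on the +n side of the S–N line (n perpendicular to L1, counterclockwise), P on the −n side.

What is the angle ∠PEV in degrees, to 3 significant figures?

72.1°

The slot axis is L1's direction at 50.2°, so u = (cos 50.2°, sin 50.2°) = (0.640, 0.768) and n = (−sin 50.2°, cos 50.2°) = (-0.768, 0.640). S is at the origin and N lies 62.0 along u from S, so N = 62.0·u = (39.7, 47.6). Tangency of A1 to both parallel lines with radius 10.0 puts E and P at S ± 10.0·n: E = (-7.68, 6.40), P = (7.68, -6.40). Equal radii place A and V the same way about N: A = N + 10.0·n = (32.0, 54.0), V = N − 10.0·n = (47.4, 41.2). Then cos ∠PEV = EP·EV / (|EP||EV|), giving 72.1°.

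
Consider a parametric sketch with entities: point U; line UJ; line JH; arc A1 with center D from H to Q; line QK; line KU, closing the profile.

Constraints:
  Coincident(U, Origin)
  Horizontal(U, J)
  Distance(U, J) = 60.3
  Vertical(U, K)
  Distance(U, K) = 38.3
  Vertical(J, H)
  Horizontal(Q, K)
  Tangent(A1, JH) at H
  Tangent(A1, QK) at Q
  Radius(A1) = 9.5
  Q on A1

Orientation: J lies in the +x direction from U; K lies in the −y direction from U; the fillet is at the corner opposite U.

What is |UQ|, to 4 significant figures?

63.62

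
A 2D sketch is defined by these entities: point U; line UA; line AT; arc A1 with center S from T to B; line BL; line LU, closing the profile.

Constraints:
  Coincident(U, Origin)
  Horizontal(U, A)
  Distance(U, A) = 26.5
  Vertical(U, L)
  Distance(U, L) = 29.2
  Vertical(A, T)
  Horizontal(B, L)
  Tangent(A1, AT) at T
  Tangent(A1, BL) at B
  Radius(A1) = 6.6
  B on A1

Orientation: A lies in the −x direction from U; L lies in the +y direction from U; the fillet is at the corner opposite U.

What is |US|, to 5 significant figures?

30.113

U is at the origin; U and A share the same y with |UA| = 26.5 and A on the −x side, so A = (-26.500, 0.0000). U and L share the same x with |UL| = 29.2 and L on the +y side, so L = (0.0000, 29.200). The virtual corner opposite U is at (-26.500, 29.200). A1 meets AT tangentially, so ST is at right angles to AT and the tangent condition forces SB to be normal to BL, with radius 6.6, so the center S sits 6.6 in from both sides at S = (-19.900, 22.600). Then |US| = |S − U| = 30.113.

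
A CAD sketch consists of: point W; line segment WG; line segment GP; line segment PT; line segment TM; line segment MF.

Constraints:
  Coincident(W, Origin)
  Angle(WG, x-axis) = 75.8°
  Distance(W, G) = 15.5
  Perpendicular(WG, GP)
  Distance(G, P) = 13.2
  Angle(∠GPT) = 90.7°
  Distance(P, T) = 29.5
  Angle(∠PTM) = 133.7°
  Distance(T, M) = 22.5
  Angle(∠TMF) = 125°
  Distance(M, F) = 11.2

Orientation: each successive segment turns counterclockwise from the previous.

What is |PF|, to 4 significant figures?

50.78

∠PTM = 133.7° gives TM at -58.60° from the x-axis; with |TM| = 22.5, M = (-4.857, -29.45). ∠TMF = 125.0° gives MF at -3.600° from the x-axis; with |MF| = 11.2, F = (6.321, -30.15). Then |PF| = |F − P| = 50.78.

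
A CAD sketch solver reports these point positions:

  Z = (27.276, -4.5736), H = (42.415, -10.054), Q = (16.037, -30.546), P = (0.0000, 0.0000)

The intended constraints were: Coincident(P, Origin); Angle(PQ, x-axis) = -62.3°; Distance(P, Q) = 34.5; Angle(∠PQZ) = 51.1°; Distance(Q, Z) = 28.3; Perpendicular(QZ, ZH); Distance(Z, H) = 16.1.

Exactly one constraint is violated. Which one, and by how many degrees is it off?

Perpendicular(QZ, ZH) — off by 3.50°.

P = (0.00, 0.00) ✓; PQ at -62.30° ✓; |PQ| = 34.50 ✓; ∠PQZ = 51.10° ✓; |QZ| = 28.30 ✓; ∠(QZ, ZH) = 86.50° ✗; |ZH| = 16.10 ✓.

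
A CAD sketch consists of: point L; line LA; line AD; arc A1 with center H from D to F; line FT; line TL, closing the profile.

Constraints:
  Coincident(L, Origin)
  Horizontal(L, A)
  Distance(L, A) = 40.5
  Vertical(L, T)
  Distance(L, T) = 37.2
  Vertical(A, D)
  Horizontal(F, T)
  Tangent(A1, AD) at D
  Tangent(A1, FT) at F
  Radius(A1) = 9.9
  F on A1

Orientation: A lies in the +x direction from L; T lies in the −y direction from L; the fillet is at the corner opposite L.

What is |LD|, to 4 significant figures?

48.84

L is at the origin; LA is horizontal with |LA| = 40.5 and A on the +x side, so A = (40.50, 0.000). L and T share the same x with |LT| = 37.2 and T on the −y side, so T = (0.000, -37.20). The virtual corner opposite L is at (40.50, -37.20). Since A1 is tangent to AD there, HD ⟂ AD and tangency of A1 to FT means the radius HF is perpendicular to FT, with radius 9.9, so the center H sits 9.9 in from both sides at H = (30.60, -27.30). That places the tangent points at D = (40.50, -27.30) on AD and F = (30.60, -37.20) on FT. Then |LD| = |D − L| = 48.84.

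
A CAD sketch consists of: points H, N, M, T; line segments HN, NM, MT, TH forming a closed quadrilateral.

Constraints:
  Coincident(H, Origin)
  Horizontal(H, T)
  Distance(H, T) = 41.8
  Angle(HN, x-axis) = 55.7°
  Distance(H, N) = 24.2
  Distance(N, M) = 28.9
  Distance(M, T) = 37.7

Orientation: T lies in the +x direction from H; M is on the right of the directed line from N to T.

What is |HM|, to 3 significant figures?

8.98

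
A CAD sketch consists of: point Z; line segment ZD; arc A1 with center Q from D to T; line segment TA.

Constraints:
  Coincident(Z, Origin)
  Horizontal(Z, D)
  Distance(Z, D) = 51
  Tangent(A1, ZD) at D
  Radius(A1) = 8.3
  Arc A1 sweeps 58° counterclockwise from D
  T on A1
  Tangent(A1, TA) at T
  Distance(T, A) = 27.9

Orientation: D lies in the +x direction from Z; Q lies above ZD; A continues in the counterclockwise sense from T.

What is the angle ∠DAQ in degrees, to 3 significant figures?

10.2°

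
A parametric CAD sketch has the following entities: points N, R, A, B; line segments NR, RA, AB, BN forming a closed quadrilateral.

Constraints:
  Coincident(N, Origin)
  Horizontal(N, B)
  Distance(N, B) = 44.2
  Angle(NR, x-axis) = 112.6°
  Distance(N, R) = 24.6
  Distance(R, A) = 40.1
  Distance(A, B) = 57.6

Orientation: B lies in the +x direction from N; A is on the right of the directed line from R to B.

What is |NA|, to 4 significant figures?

20.41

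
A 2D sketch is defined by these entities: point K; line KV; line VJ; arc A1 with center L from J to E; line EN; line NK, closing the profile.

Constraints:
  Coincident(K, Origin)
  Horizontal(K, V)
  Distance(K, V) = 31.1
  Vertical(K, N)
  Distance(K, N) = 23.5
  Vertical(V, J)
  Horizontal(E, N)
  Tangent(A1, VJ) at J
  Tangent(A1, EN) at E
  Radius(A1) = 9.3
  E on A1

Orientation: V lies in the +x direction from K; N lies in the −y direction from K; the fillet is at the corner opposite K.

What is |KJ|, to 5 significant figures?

34.188

The virtual corner opposite K is at (31.100, -23.500). The tangent condition forces LJ to be normal to VJ and the tangent condition forces LE to be normal to EN, with radius 9.3, so the center L sits 9.3 in from both sides at L = (21.800, -14.200). That places the tangent points at J = (31.100, -14.200) on VJ and E = (21.800, -23.500) on EN. Then |KJ| = |J − K| = 34.188.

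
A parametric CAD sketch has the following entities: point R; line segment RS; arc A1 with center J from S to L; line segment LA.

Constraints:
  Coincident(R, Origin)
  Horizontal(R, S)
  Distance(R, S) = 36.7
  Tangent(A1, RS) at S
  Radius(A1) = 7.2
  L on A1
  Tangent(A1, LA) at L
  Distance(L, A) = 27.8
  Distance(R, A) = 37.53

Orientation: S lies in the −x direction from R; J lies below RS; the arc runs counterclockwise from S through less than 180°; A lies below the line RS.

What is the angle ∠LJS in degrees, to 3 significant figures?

138°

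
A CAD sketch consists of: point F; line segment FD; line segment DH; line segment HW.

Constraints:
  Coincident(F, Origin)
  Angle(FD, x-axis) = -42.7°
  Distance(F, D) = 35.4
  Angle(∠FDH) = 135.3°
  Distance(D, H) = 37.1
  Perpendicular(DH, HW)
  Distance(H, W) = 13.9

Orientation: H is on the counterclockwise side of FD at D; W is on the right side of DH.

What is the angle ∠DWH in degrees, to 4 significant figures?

69.46°

F is at the origin; FD runs at -42.7° with length 35.4, so D = 35.4·(cos -42.7°, sin -42.7°) = (26.02, -24.01). ∠FDH = 135.3°, so DH runs at -42.7° + (180° − 135.3°) = 2.000° from the x-axis; with |DH| = 37.1, H = D + 37.1·(cos 2.000°, sin 2.000°) = (63.09, -22.71). The perpendicularity gives HW at right angles to DH; with |HW| = 13.9 on the right of DH, W = H + 13.9·(0.03490, -0.9994) = (63.58, -36.60). Then cos ∠DWH = WD·WH / (|WD||WH|), giving 69.46°.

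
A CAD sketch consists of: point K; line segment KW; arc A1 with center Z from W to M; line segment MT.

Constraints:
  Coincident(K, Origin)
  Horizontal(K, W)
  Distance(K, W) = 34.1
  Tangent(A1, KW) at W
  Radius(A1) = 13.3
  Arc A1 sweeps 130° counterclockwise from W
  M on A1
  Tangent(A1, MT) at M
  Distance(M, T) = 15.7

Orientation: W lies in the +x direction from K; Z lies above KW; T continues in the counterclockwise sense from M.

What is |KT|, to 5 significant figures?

48.135

K is at the origin; K and W share the same y with |KW| = 34.1 and W on the +x side, so W = (34.100, 0.0000). Tangency of A1 to KW means the radius ZW is perpendicular to KW, so Z = W + (0, 13.3) = (34.100, 13.300). On A1, W sits at bearing -90° from Z; a 130° counterclockwise sweep puts M at bearing 40°, so M = Z + 13.3·(cos 40°, sin 40°) = (44.288, 21.849). Since A1 is tangent to MT there, ZM ⟂ MT, so MT runs along (−sin 40°, cos 40°); with |MT| = 15.7, T = (34.197, 33.876). Then |KT| = |T − K| = 48.135.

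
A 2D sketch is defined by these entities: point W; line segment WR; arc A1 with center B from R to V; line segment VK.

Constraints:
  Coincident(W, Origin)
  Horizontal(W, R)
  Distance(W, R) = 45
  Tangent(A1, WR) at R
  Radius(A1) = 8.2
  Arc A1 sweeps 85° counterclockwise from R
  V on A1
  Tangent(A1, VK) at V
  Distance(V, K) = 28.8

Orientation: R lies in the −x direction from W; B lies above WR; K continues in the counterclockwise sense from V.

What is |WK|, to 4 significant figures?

49.87

W is at the origin; WR is horizontal with |WR| = 45.0 and R on the −x side, so R = (-45.00, 0.000). The tangent condition forces BR to be normal to WR, so B = R + (0, 8.2) = (-45.00, 8.200). On A1, R sits at bearing -90° from B; an 85° counterclockwise sweep puts V at bearing -5°, so V = B + 8.2·(cos -5°, sin -5°) = (-36.83, 7.485). Tangency of A1 to VK means the radius BV is perpendicular to VK, so VK runs along (−sin -5°, cos -5°); with |VK| = 28.8, K = (-34.32, 36.18). Then |WK| = |K − W| = 49.87.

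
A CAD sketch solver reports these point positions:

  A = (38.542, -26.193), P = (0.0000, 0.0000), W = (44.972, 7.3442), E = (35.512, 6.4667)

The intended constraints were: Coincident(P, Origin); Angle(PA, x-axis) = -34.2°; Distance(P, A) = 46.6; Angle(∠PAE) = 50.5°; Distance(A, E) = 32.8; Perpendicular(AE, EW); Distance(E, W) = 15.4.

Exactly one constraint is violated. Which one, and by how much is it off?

Distance(E, W) = 15.4 — off by 5.90.

P = (0.00, 0.00) ✓; PA at -34.20° ✓; |PA| = 46.60 ✓; ∠PAE = 50.50° ✓; |AE| = 32.80 ✓; ∠(AE, EW) = 90.00° ✓; |EW| = 9.501 ✗.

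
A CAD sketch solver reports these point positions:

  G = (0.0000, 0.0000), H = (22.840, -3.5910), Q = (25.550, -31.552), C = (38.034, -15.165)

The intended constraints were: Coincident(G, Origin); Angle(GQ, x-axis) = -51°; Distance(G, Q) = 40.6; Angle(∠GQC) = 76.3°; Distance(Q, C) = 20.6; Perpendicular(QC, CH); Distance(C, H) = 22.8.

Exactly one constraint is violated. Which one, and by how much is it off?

Distance(C, H) = 22.8 — off by 3.70.

G = (0.00, 0.00) ✓; GQ at -51.00° ✓; |GQ| = 40.60 ✓; ∠GQC = 76.30° ✓; |QC| = 20.60 ✓; ∠(QC, CH) = 90.00° ✓; |CH| = 19.10 ✗.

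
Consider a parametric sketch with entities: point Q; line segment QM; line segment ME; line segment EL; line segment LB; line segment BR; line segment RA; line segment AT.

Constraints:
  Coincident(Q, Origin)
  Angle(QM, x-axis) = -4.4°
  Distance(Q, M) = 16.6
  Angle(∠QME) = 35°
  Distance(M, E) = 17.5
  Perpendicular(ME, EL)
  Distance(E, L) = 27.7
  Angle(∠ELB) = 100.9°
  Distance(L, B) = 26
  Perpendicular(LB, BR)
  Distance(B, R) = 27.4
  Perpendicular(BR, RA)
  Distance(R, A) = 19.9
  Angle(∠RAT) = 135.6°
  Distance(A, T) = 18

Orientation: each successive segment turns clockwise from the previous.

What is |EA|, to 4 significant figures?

11.34

LB is perpendicular to BR, so BR runs at -48.50°; with |BR| = 27.4, R = (25.02, 10.37). BR ⟂ RA, so RA runs at -138.5°; with |RA| = 19.9, A = (10.11, -2.819). Then |EA| = |A − E| = 11.34.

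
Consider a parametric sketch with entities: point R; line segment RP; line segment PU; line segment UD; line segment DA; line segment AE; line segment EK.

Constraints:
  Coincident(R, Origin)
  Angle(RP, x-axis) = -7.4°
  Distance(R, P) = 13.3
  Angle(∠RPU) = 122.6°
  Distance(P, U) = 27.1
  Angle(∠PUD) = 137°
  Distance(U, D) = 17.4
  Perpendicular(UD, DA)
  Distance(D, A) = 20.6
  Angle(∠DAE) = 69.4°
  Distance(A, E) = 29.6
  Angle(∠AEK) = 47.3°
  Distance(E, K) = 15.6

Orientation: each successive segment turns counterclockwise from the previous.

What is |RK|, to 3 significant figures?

35.3

R is at the origin; RP runs at -7.4° with length 13.3, so P = (13.2, -1.71). ∠RPU = 122.6° gives PU at 50.0° from the x-axis; with |PU| = 27.1, U = (30.6, 19.0). ∠PUD = 137.0° gives UD at 93.0° from the x-axis; with |UD| = 17.4, D = (29.7, 36.4). UD ⟂ DA, so DA runs at -177°; with |DA| = 20.6, A = (9.13, 35.3). ∠DAE = 69.4° gives AE at -66.4° from the x-axis; with |AE| = 29.6, E = (21.0, 8.22). ∠AEK = 47.3° gives EK at 66.3° from the x-axis; with |EK| = 15.6, K = (27.2, 22.5). Then |RK| = |K − R| = 35.3.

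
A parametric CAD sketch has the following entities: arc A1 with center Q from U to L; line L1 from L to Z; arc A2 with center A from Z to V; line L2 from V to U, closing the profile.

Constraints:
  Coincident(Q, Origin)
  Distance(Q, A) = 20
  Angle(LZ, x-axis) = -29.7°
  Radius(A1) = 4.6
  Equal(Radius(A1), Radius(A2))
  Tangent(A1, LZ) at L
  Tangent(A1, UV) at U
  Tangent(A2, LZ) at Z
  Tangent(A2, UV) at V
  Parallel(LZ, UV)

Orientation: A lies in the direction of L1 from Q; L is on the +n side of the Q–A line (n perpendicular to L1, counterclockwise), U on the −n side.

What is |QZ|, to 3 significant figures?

20.5

Tangency of A1 to both parallel lines with radius 4.6 puts L and U at Q ± 4.6·n: L = (2.28, 4.00), U = (-2.28, -4.00). Equal radii place Z and V the same way about A: Z = A + 4.6·n = (19.7, -5.91), V = A − 4.6·n = (15.1, -13.9). Then |QZ| = |Z − Q| = 20.5.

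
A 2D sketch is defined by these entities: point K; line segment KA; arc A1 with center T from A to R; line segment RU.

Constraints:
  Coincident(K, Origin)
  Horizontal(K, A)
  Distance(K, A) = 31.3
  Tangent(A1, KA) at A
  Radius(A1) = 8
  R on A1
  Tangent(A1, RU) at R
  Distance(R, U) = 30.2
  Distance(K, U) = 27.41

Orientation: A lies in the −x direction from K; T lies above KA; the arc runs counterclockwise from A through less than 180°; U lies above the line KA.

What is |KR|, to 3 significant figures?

25.2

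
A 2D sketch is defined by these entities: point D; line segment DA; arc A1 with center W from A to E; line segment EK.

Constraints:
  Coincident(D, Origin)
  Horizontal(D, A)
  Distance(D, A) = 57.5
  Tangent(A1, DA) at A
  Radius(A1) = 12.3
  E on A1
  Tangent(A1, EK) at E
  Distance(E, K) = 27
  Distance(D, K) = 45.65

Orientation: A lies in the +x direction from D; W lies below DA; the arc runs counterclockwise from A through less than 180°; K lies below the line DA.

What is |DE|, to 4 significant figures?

47.08

Checks: |WE| = 12.30 ✓; ∠(WE, EK) = 90.00° ✓; |EK| = 27.00 ✓; |DK| = 45.65 ✓.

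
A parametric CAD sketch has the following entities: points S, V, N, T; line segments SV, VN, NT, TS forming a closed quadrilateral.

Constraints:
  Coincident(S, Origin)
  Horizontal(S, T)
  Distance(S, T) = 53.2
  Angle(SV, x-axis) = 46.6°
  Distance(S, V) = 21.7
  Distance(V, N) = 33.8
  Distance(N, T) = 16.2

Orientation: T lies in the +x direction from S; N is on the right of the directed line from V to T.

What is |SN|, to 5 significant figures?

39.840

S is at the origin; ST is horizontal with |ST| = 53.2 and T in +x, so T = (53.2, 0). SV runs at 46.6° with |SV| = 21.7, so V = (14.910, 15.767). N is determined by |VN| = 33.8 and |NT| = 16.2 together: it lies at the intersection of circle(V, 33.8) and circle(T, 16.2). With |VT| = 41.409, the foot of the radical line on VT is 31.330 from V and the perpendicular offset is √(33.8² − 31.330²) = 12.683. Taking the right-of-VT solution: N = (39.051, -7.8899).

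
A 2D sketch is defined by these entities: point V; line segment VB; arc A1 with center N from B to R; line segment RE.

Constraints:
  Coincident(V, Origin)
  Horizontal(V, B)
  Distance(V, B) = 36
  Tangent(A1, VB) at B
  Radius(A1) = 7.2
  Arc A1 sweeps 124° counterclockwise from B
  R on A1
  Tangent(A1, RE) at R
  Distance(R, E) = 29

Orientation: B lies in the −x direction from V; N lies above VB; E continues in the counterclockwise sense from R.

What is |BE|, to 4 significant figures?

36.73

V is at the origin; VB is horizontal with |VB| = 36.0 and B on the −x side, so B = (-36.00, 0.000). A1 meets VB tangentially, so NB is at right angles to VB, so N = B + (0, 7.2) = (-36.00, 7.200). On A1, B sits at bearing -90° from N; a 124° counterclockwise sweep puts R at bearing 34°, so R = N + 7.2·(cos 34°, sin 34°) = (-30.03, 11.23). A1 meets RE tangentially, so NR is at right angles to RE, so RE runs along (−sin 34°, cos 34°); with |RE| = 29.0, E = (-46.25, 35.27). Then |BE| = |E − B| = 36.73.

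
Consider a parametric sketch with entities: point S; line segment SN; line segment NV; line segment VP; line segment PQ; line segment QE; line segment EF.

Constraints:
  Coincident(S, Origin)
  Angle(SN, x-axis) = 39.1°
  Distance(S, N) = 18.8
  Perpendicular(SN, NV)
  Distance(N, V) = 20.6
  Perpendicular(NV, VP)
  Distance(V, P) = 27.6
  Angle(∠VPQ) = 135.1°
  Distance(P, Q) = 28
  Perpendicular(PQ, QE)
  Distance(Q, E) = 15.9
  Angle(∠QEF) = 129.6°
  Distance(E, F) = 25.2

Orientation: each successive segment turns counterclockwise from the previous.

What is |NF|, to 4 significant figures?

13.76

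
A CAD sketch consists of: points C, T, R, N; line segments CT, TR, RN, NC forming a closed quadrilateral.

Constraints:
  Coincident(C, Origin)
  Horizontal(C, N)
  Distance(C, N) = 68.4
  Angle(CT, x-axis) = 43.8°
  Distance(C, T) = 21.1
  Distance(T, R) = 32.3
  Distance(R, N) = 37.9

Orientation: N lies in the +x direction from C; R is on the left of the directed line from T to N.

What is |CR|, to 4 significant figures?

52.83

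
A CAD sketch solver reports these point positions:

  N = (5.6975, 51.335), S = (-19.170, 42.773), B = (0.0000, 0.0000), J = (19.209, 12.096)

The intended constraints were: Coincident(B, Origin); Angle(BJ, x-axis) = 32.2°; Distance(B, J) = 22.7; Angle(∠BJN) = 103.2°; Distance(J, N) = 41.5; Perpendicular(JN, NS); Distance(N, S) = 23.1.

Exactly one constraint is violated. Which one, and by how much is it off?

Distance(N, S) = 23.1 — off by 3.20.

B = (0.00, 0.00) ✓; BJ at 32.20° ✓; |BJ| = 22.70 ✓; ∠BJN = 103.2° ✓; |JN| = 41.50 ✓; ∠(JN, NS) = 90.00° ✓; |NS| = 26.30 ✗.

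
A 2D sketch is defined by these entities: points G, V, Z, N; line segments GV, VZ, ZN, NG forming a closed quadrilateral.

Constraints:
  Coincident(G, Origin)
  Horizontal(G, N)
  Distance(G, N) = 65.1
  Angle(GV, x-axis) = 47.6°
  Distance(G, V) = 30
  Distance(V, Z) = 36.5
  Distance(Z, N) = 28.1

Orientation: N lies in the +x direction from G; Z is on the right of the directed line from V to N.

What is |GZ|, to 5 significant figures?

39.734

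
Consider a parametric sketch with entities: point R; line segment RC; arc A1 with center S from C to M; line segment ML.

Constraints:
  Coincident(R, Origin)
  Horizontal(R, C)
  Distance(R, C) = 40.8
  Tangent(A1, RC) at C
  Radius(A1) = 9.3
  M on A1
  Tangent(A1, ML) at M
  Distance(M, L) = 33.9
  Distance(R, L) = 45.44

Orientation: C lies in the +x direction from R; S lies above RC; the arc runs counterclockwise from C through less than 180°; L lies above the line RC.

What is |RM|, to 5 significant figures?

49.859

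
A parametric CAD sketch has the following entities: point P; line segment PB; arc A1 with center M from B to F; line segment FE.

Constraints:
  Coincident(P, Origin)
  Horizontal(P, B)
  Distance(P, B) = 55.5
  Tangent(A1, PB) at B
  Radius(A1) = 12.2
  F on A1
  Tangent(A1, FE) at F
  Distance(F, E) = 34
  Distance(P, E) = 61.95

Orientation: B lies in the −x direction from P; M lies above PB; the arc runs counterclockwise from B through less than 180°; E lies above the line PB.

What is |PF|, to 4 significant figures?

44.86

Checks: |MF| = 12.20 ✓; ∠(MF, FE) = 90.00° ✓; |FE| = 34.00 ✓; |PE| = 61.95 ✓.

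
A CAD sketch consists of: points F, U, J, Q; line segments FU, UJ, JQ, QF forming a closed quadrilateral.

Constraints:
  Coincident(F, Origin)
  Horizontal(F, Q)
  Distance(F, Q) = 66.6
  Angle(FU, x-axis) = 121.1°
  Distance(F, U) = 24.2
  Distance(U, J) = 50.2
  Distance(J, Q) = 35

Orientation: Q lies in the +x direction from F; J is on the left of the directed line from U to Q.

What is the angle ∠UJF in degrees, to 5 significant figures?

28.763°

F is at the origin; FQ is horizontal with |FQ| = 66.6 and Q in +x, so Q = (66.6, 0). FU runs at 121.1° with |FU| = 24.2, so U = (-12.500, 20.722). J is determined by |UJ| = 50.2 and |JQ| = 35.0 together: it lies at the intersection of circle(U, 50.2) and circle(Q, 35.0). With |UQ| = 81.769, the foot of the radical line on UQ is 48.804 from U and the perpendicular offset is √(50.2² − 48.804²) = 11.758. Taking the left-of-UQ solution: J = (37.690, 19.729).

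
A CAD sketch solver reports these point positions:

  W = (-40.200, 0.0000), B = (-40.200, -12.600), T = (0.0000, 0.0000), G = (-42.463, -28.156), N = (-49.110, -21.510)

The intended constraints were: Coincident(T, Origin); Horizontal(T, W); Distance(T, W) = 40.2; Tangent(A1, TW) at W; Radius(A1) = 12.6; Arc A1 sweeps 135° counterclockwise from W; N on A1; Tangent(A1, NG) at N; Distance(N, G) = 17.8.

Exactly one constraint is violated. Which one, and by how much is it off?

Distance(N, G) = 17.8 — off by 8.40.

T = (0.00, 0.00) ✓; T.y = 0.00, W.y = 0.00 ✓; |TW| = 40.20 ✓; ∠(BW, WT) = 90.00° ✓; |BW| = 12.60 ✓; bearing(B→N) − bearing(B→W) = 135.0° ✓; |BN| = 12.60 ✓; ∠(BN, NG) = 90.00° ✓; |NG| = 9.400 ✗.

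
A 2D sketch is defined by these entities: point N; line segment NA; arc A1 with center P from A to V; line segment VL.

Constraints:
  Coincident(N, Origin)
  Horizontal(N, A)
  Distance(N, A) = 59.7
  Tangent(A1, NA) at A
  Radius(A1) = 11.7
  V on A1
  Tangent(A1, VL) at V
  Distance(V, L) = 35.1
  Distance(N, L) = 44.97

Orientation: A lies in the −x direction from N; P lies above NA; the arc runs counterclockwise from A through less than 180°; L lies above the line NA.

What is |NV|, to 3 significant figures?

50.4

Checks: |PV| = 11.70 ✓; ∠(PV, VL) = 90.00° ✓; |VL| = 35.10 ✓; |NL| = 44.97 ✓.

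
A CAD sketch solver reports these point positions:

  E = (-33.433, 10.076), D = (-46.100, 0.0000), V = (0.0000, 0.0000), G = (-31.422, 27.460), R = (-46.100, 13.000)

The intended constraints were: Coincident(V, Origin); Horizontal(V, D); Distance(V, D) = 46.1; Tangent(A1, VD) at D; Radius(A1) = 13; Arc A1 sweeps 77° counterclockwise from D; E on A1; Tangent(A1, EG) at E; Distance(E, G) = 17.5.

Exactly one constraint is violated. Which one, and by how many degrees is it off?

Tangent(A1, EG) at E — off by 6.40°.

V = (0.00, 0.00) ✓; V.y = 0.00, D.y = 0.00 ✓; |VD| = 46.10 ✓; ∠(RD, DV) = 90.00° ✓; |RD| = 13.00 ✓; bearing(R→E) − bearing(R→D) = 77.00° ✓; |RE| = 13.00 ✓; ∠(RE, EG) = 83.60° ✗; |EG| = 17.50 ✓.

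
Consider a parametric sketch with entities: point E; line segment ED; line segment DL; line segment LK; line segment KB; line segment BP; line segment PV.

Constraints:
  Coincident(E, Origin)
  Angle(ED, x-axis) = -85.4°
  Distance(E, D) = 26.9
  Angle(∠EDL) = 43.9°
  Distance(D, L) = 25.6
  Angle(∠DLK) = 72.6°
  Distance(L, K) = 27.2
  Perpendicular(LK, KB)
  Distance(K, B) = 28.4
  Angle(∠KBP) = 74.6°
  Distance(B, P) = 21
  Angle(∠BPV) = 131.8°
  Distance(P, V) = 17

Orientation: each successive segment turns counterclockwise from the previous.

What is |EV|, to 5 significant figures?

21.518

∠KBP = 74.6° gives BP at -6.5000° from the x-axis; with |BP| = 21.0, P = (3.4069, -25.586). ∠BPV = 131.8° gives PV at 41.700° from the x-axis; with |PV| = 17.0, V = (16.100, -14.277). Then |EV| = |V − E| = 21.518.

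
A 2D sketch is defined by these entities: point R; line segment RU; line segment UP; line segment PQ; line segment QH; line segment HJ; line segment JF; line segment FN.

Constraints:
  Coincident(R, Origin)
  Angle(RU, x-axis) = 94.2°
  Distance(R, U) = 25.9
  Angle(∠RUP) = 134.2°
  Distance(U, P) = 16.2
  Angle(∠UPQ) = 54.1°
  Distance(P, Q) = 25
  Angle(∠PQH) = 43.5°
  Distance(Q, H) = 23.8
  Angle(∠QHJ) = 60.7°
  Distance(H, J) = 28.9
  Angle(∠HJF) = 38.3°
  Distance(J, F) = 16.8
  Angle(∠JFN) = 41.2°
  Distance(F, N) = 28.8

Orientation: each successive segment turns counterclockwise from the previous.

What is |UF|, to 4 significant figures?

15.20

∠QHJ = 60.7° gives HJ at 161.7° from the x-axis; with |HJ| = 28.9, J = (-25.96, 36.43). ∠HJF = 38.3° gives JF at -56.60° from the x-axis; with |JF| = 16.8, F = (-16.71, 22.40). Then |UF| = |F − U| = 15.20.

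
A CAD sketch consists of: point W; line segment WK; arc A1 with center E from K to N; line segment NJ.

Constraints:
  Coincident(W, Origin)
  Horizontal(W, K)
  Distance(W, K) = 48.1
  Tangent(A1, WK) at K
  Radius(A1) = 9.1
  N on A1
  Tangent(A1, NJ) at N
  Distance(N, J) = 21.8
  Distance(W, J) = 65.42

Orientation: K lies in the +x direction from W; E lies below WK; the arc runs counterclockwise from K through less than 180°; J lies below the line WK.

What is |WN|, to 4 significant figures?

44.74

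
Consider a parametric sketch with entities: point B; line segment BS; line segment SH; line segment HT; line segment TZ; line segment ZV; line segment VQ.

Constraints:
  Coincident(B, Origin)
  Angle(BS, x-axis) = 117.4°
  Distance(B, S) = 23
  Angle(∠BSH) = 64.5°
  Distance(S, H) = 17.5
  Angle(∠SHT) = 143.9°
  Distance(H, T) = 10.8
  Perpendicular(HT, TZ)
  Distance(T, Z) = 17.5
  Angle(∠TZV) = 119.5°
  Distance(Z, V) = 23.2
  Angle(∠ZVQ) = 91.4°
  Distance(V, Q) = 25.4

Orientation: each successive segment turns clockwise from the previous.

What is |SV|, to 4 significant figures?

19.21

B is at the origin; BS runs at 117.4° with length 23.0, so S = (-10.58, 20.42). ∠BSH = 64.5° gives SH at 1.900° from the x-axis; with |SH| = 17.5, H = (6.906, 21.00). ∠SHT = 143.9° gives HT at -34.20° from the x-axis; with |HT| = 10.8, T = (15.84, 14.93). HT ⟂ TZ, so TZ runs at -124.2°; with |TZ| = 17.5, Z = (6.002, 0.4556). ∠TZV = 119.5° gives ZV at 175.3° from the x-axis; with |ZV| = 23.2, V = (-17.12, 2.357). Then |SV| = |V − S| = 19.21.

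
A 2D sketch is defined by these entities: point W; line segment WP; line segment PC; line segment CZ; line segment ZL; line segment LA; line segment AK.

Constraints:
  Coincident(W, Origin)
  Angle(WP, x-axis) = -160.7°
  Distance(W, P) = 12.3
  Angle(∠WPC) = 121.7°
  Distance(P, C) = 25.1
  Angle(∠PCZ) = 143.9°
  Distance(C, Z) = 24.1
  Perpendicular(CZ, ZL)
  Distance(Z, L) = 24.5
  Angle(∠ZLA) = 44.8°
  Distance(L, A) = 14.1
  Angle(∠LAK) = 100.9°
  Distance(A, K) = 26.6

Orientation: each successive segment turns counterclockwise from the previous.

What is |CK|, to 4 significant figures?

30.10

W is at the origin; WP runs at -160.7° with length 12.3, so P = (-11.61, -4.065). ∠WPC = 121.7° gives PC at -102.4° from the x-axis; with |PC| = 25.1, C = (-17.00, -28.58). ∠PCZ = 143.9° gives CZ at -66.30° from the x-axis; with |CZ| = 24.1, Z = (-7.312, -50.65). The perpendicularity gives ZL at right angles to CZ, so ZL runs at 23.70°; with |ZL| = 24.5, L = (15.12, -40.80). ∠ZLA = 44.8° gives LA at 158.9° from the x-axis; with |LA| = 14.1, A = (1.967, -35.72). ∠LAK = 100.9° gives AK at -122.0° from the x-axis; with |AK| = 26.6, K = (-12.13, -58.28). Then |CK| = |K − C| = 30.10.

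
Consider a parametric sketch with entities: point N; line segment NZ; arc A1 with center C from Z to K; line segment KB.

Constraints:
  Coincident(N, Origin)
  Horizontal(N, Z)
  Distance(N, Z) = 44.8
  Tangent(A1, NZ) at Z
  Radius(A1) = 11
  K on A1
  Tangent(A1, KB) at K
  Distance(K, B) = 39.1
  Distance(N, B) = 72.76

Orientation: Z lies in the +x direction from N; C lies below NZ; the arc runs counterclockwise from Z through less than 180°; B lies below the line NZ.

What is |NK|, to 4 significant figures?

38.30

Checks: |CK| = 11.00 ✓; ∠(CK, KB) = 90.00° ✓; |KB| = 39.10 ✓; |NB| = 72.76 ✓.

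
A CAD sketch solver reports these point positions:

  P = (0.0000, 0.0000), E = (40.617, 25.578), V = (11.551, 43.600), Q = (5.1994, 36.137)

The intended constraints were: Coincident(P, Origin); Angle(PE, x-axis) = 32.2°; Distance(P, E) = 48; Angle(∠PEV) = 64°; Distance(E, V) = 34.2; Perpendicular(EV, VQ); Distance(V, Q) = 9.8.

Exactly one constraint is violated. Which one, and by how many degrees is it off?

Perpendicular(EV, VQ) — off by 8.60°.

P = (0.00, 0.00) ✓; PE at 32.20° ✓; |PE| = 48.00 ✓; ∠PEV = 64.00° ✓; |EV| = 34.20 ✓; ∠(EV, VQ) = 81.40° ✗; |VQ| = 9.800 ✓.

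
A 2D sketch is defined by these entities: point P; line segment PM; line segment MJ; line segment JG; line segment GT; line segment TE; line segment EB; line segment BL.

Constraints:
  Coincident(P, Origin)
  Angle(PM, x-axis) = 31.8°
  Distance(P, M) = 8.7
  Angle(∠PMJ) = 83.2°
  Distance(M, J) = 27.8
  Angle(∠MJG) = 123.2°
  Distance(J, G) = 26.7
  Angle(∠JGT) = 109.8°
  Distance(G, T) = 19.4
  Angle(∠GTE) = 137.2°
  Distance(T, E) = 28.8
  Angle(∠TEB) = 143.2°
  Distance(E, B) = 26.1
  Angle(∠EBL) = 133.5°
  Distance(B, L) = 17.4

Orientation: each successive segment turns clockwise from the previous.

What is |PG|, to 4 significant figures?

43.60

P is at the origin; PM runs at 31.8° with length 8.7, so M = (7.394, 4.585). ∠PMJ = 83.2° gives MJ at -65.00° from the x-axis; with |MJ| = 27.8, J = (19.14, -20.61). ∠MJG = 123.2° gives JG at -121.8° from the x-axis; with |JG| = 26.7, G = (5.073, -43.30). Then |PG| = |G − P| = 43.60.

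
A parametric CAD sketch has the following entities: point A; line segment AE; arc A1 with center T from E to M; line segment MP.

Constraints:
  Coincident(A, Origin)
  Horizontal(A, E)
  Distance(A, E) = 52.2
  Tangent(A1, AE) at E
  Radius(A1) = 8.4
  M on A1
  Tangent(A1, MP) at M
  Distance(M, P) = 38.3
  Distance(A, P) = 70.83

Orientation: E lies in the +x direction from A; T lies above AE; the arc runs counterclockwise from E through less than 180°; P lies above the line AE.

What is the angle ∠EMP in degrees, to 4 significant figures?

129.0°

Checks: |TM| = 8.400 ✓; ∠(TM, MP) = 90.00° ✓; |MP| = 38.30 ✓; |AP| = 70.83 ✓.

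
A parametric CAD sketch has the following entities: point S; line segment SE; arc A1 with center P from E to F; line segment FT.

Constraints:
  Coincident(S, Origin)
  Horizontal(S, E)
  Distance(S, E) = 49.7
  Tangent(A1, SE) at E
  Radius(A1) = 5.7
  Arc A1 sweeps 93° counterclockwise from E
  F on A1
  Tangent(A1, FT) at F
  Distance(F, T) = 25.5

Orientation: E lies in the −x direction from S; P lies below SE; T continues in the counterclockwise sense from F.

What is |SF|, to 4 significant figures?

55.72

S is at the origin; S and E share the same y with |SE| = 49.7 and E on the −x side, so E = (-49.70, 0.000). The tangent condition forces PE to be normal to SE, so P = E + (0, -5.7) = (-49.70, -5.700). On A1, E sits at bearing 90° from P; a 93° counterclockwise sweep puts F at bearing 183°, so F = P + 5.7·(cos 183°, sin 183°) = (-55.39, -5.998). Then |SF| = |F − S| = 55.72.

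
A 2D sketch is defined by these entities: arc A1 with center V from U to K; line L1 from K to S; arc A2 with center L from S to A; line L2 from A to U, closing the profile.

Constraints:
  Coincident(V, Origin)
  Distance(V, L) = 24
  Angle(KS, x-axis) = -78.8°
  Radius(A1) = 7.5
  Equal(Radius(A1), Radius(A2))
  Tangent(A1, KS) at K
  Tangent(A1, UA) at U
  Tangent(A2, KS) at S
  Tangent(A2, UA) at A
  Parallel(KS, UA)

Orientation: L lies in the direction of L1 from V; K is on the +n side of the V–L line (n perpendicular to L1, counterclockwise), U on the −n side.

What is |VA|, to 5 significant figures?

25.145

The slot axis is L1's direction at -78.8°, so u = (cos -78.8°, sin -78.8°) = (0.19423, -0.98096) and n = (−sin -78.8°, cos -78.8°) = (0.98096, 0.19423). V is at the origin and L lies 24.0 along u from V, so L = 24.0·u = (4.6616, -23.543). Tangency of A1 to both parallel lines with radius 7.5 puts K and U at V ± 7.5·n: K = (7.3572, 1.4568), U = (-7.3572, -1.4568). Equal radii place S and A the same way about L: S = L + 7.5·n = (12.019, -22.086), A = L − 7.5·n = (-2.6955, -25.000). Then |VA| = |A − V| = 25.145.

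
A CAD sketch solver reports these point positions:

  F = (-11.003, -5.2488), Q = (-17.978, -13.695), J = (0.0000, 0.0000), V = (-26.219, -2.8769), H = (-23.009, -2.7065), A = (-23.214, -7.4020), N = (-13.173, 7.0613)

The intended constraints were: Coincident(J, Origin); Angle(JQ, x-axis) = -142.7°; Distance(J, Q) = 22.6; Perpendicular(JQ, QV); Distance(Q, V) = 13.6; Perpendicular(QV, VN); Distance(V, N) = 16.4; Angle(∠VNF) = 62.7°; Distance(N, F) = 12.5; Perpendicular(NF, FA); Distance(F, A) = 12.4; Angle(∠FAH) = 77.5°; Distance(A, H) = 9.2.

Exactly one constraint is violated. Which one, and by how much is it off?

Distance(A, H) = 9.2 — off by 4.50.

J = (0.00, 0.00) ✓; JQ at -142.7° ✓; |JQ| = 22.60 ✓; ∠(JQ, QV) = 90.00° ✓; |QV| = 13.60 ✓; ∠(QV, VN) = 90.00° ✓; |VN| = 16.40 ✓; ∠VNF = 62.70° ✓; |NF| = 12.50 ✓; ∠(NF, FA) = 90.00° ✓; |FA| = 12.40 ✓; ∠FAH = 77.50° ✓; |AH| = 4.700 ✗.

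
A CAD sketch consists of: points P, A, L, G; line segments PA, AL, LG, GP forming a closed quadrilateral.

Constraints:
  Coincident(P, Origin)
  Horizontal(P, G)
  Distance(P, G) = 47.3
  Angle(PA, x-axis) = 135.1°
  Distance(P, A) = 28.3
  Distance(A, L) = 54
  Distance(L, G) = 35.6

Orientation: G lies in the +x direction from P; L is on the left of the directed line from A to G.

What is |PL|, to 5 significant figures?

45.885

Checks: |AL| = 54.00 ✓; |LG| = 35.60 ✓.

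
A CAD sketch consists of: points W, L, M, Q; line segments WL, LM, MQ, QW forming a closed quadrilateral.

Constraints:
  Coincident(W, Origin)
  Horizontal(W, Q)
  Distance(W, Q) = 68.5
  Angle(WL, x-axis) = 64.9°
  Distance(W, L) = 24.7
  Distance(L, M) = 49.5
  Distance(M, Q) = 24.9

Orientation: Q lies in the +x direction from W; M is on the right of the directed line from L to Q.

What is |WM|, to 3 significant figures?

47.9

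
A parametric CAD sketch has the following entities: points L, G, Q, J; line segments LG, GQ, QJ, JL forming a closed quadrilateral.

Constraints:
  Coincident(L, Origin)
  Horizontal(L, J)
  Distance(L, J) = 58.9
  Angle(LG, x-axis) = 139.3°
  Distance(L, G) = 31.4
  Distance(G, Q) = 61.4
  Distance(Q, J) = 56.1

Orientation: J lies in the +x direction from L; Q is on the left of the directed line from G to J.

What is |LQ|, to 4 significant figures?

57.50

L is at the origin; LJ is horizontal with |LJ| = 58.9 and J in +x, so J = (58.9, 0). LG runs at 139.3° with |LG| = 31.4, so G = (-23.81, 20.48). Q is determined by |GQ| = 61.4 and |QJ| = 56.1 together: it lies at the intersection of circle(G, 61.4) and circle(J, 56.1). With |GJ| = 85.20, the foot of the radical line on GJ is 46.26 from G and the perpendicular offset is √(61.4² − 46.26²) = 40.38. Taking the left-of-GJ solution: Q = (30.80, 48.55).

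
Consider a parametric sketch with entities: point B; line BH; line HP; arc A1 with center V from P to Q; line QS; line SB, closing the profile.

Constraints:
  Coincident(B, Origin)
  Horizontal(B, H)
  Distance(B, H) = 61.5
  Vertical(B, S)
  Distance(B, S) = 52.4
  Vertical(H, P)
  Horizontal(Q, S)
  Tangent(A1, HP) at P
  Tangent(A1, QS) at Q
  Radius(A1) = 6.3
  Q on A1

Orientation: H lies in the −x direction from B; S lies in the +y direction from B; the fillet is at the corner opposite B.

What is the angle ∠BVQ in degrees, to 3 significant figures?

130°

The virtual corner opposite B is at (-61.5, 52.4). Since A1 is tangent to HP there, VP ⟂ HP and tangency of A1 to QS means the radius VQ is perpendicular to QS, with radius 6.3, so the center V sits 6.3 in from both sides at V = (-55.2, 46.1). That places the tangent points at P = (-61.5, 46.1) on HP and Q = (-55.2, 52.4) on QS. Then cos ∠BVQ = VB·VQ / (|VB||VQ|), giving 130°.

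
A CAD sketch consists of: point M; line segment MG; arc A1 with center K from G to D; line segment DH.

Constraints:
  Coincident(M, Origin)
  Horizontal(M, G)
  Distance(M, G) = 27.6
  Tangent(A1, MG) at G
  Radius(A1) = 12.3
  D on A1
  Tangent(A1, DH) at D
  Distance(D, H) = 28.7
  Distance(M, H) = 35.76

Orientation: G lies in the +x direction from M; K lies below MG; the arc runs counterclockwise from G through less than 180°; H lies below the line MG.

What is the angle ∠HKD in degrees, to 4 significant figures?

66.80°

Checks: M.y = 0.00, G.y = 0.00 ✓; |MG| = 27.60 ✓; |KD| = 12.30 ✓; ∠(KD, DH) = 90.00° ✓; |DH| = 28.70 ✓; |MH| = 35.76 ✓.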